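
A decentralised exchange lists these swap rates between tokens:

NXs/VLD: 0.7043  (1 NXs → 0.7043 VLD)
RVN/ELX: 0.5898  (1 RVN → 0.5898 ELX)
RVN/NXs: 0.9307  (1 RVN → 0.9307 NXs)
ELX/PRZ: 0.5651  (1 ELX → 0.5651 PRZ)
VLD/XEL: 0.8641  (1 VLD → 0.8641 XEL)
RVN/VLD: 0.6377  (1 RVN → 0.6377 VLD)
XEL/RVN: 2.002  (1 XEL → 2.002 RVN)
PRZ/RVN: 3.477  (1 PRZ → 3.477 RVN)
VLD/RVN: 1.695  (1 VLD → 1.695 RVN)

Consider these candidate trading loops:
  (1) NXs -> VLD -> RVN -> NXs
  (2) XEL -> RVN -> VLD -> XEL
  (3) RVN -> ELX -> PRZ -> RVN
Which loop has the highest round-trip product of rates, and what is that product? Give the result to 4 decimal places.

1.1589

(1) 0.7043 × 1.695 × 0.9307 = 1.11106
(2) 2.002 × 0.6377 × 0.8641 = 1.10318
(3) 0.5898 × 0.5651 × 3.477 = 1.15887
Highest is cycle (3) at 1.1589 (>1, arbitrage).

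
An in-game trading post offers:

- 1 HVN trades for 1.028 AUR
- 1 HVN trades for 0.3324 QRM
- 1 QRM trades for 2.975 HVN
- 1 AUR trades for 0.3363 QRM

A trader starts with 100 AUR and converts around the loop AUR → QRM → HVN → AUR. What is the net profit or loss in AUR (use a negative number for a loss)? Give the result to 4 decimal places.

100 AUR × 0.3363 = 33.63 QRM
33.63 QRM × 2.975 = 100.04925 HVN
100.04925 HVN × 1.028 = 102.850629 AUR
Net change: 102.850629 − 100 = 2.850629 AUR

2.8506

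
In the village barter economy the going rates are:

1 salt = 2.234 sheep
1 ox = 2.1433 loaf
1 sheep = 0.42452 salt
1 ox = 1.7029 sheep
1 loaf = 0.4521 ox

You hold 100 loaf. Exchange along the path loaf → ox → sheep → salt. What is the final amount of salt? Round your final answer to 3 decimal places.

32.683

100 loaf × 0.4521 = 45.21 ox
45.21 ox × 1.7029 = 76.988109 sheep
76.988109 sheep × 0.42452 = 32.68299203268 salt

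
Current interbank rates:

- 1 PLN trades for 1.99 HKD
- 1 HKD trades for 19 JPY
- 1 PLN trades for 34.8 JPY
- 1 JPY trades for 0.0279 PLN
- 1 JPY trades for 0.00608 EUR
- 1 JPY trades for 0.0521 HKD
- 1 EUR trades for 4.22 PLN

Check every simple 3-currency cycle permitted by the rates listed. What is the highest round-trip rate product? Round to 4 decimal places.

1.0549

JPY→PLN→HKD→JPY: 0.0279 × 1.99 × 19 = 1.05490
JPY→EUR→PLN→JPY: 0.00608 × 4.22 × 34.8 = 0.89288
Maximum is JPY→PLN→HKD→JPY at 1.0549; arbitrage exists.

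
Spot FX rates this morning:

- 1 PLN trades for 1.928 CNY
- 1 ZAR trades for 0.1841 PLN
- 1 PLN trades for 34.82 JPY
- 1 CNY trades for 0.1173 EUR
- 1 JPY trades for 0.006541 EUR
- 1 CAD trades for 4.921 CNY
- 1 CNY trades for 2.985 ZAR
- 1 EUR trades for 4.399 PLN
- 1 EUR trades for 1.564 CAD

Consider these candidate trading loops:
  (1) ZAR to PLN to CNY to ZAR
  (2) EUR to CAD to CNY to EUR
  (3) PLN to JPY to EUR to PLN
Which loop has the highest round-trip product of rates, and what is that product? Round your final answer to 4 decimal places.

1.0595

(1) 0.1841 × 1.928 × 2.985 = 1.05951
(2) 1.564 × 4.921 × 0.1173 = 0.90279
(3) 34.82 × 0.006541 × 4.399 = 1.00191
Highest is cycle (1) at 1.0595 (>1, arbitrage).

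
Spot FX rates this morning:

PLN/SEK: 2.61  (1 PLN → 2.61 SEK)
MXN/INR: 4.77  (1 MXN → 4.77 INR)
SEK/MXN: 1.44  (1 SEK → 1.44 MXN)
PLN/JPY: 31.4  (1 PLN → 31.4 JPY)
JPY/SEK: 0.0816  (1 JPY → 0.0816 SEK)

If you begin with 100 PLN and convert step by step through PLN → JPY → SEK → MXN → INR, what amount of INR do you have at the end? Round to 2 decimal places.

100 PLN × 31.4 = 3140 JPY
3140 JPY × 0.0816 = 256.224 SEK
256.224 SEK × 1.44 = 368.96256 MXN
368.96256 MXN × 4.77 = 1759.9514112 INR

1759.95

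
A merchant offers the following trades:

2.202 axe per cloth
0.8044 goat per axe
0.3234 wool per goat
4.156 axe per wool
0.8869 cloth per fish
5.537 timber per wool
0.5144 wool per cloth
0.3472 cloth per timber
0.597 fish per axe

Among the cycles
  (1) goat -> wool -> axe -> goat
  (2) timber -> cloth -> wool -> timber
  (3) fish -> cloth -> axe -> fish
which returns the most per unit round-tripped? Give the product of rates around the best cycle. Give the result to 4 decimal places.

(1) 0.3234 × 4.156 × 0.8044 = 1.08115
(2) 0.3472 × 0.5144 × 5.537 = 0.98891
(3) 0.8869 × 2.202 × 0.597 = 1.16591
Highest is cycle (3) at 1.1659 (>1, arbitrage).

1.1659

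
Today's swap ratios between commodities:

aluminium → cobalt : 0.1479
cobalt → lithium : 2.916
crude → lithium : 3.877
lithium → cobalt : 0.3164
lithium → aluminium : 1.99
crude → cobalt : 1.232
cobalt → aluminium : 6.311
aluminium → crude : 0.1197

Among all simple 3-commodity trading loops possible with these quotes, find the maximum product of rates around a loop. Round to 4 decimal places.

crude→cobalt→aluminium→crude: 1.232 × 6.311 × 0.1197 = 0.93069
crude→lithium→aluminium→crude: 3.877 × 1.99 × 0.1197 = 0.92351
lithium→aluminium→cobalt→lithium: 1.99 × 0.1479 × 2.916 = 0.85824
Maximum is crude→cobalt→aluminium→crude at 0.9307; no arbitrage — every cycle loses value.

0.9307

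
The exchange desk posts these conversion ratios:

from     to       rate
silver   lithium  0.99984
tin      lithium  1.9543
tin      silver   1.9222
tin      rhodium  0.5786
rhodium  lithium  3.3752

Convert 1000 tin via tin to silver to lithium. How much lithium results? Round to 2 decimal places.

1000 tin × 1.9222 = 1922.2 silver
1922.2 silver × 0.99984 = 1921.892448 lithium

1921.89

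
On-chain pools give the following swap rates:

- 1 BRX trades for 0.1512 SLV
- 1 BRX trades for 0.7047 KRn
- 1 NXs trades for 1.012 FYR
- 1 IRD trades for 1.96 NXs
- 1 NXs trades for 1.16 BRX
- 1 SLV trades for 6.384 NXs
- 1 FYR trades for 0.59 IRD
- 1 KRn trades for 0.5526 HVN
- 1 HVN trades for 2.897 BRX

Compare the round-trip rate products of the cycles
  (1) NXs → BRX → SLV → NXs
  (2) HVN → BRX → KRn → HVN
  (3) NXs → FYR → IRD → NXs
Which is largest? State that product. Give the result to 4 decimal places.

(1) 1.16 × 0.1512 × 6.384 = 1.11970
(2) 2.897 × 0.7047 × 0.5526 = 1.12814
(3) 1.012 × 0.59 × 1.96 = 1.17028
Highest is cycle (3) at 1.1703 (>1, arbitrage).

1.1703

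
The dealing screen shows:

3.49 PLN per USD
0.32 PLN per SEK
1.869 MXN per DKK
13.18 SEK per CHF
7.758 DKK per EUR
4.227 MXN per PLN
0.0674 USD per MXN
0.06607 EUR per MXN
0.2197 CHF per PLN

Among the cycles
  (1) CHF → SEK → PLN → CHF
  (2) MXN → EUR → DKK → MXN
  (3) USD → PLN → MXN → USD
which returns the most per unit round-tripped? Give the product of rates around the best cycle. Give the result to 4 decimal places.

0.9943

(1) 13.18 × 0.32 × 0.2197 = 0.92661
(2) 0.06607 × 7.758 × 1.869 = 0.95800
(3) 3.49 × 4.227 × 0.0674 = 0.99430
Highest is cycle (3) at 0.9943 (≤1, no arbitrage).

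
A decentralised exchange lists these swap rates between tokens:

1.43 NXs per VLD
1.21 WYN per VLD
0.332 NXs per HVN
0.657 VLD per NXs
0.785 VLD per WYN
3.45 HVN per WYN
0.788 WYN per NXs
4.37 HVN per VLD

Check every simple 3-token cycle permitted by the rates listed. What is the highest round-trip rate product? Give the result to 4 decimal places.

NXs→VLD→HVN→NXs: 0.657 × 4.37 × 0.332 = 0.95320
NXs→WYN→HVN→NXs: 0.788 × 3.45 × 0.332 = 0.90258
NXs→WYN→VLD→NXs: 0.788 × 0.785 × 1.43 = 0.88457
Maximum is NXs→VLD→HVN→NXs at 0.9532; no arbitrage — every cycle loses value.

0.9532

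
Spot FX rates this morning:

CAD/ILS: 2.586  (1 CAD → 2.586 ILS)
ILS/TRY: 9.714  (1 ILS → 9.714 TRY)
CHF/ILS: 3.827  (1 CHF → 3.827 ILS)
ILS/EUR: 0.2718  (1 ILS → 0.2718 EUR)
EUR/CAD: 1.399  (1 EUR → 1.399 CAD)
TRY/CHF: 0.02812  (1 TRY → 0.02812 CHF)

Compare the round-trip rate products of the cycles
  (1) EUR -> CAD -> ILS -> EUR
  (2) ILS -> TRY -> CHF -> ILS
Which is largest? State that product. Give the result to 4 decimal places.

(1) 1.399 × 2.586 × 0.2718 = 0.98332
(2) 9.714 × 0.02812 × 3.827 = 1.04537
Highest is cycle (2) at 1.0454 (>1, arbitrage).

1.0454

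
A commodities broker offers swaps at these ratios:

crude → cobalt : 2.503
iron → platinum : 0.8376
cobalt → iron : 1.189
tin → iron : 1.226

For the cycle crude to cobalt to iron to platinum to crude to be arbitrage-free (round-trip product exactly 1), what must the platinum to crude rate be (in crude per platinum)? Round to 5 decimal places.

Known legs of the cycle: 2.503 × 1.189 × 0.8376 = 2.4927537192
For no arbitrage the full-cycle product must be 1, so the missing rate is 1 / 2.4927537192 ≈ 0.4011628.

0.40116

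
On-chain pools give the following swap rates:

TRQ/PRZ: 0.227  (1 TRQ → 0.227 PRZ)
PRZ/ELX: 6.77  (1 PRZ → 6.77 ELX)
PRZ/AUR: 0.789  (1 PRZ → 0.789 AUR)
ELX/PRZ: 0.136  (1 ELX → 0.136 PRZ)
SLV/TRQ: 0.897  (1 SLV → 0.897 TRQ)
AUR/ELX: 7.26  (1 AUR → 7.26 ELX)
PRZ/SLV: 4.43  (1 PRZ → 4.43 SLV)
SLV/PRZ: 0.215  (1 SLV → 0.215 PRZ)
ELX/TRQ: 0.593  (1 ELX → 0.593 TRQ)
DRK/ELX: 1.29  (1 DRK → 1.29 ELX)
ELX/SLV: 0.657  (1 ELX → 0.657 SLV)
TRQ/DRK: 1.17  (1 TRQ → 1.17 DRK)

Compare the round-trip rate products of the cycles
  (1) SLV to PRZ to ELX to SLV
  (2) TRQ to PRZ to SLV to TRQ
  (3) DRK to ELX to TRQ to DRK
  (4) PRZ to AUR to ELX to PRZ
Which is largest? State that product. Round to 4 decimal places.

0.9563

(1) 0.215 × 6.77 × 0.657 = 0.95630
(2) 0.227 × 4.43 × 0.897 = 0.90203
(3) 1.29 × 0.593 × 1.17 = 0.89501
(4) 0.789 × 7.26 × 0.136 = 0.77903
Highest is cycle (1) at 0.9563 (≤1, no arbitrage).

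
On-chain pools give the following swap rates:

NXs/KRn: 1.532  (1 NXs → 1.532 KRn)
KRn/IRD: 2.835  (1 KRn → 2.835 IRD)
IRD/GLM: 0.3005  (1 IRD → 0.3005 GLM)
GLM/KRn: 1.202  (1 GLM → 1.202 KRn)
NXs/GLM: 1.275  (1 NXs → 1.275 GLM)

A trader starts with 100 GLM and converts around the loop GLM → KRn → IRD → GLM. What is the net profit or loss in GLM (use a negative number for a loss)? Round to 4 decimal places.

100 GLM × 1.202 = 120.2 KRn
120.2 KRn × 2.835 = 340.767 IRD
340.767 IRD × 0.3005 = 102.4004835 GLM
Net change: 102.4004835 − 100 = 2.4004835 GLM

2.4005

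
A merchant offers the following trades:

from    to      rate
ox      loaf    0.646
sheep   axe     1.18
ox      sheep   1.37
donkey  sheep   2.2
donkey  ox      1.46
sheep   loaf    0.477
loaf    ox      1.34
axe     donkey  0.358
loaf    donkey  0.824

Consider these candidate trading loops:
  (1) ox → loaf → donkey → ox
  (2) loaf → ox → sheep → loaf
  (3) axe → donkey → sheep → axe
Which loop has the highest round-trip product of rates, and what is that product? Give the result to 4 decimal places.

(1) 0.646 × 0.824 × 1.46 = 0.77716
(2) 1.34 × 1.37 × 0.477 = 0.87568
(3) 0.358 × 2.2 × 1.18 = 0.92937
Highest is cycle (3) at 0.9294 (≤1, no arbitrage).

0.9294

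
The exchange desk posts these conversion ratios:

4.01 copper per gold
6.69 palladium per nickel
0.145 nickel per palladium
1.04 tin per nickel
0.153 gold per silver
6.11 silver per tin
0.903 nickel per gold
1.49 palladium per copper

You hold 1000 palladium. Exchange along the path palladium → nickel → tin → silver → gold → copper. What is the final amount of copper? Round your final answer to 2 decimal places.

565.30

1000 palladium × 0.145 = 145 nickel
145 nickel × 1.04 = 150.8 tin
150.8 tin × 6.11 = 921.388 silver
921.388 silver × 0.153 = 140.972364 gold
140.972364 gold × 4.01 = 565.29917964 copper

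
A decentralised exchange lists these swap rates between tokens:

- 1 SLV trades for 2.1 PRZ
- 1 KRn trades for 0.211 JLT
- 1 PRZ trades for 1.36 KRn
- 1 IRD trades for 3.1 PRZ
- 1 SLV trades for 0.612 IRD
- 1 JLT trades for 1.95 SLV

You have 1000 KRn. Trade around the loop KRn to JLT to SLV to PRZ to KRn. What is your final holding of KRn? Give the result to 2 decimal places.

1000 KRn × 0.211 = 211 JLT
211 JLT × 1.95 = 411.45 SLV
411.45 SLV × 2.1 = 864.045 PRZ
864.045 PRZ × 1.36 = 1175.1012 KRn

1175.10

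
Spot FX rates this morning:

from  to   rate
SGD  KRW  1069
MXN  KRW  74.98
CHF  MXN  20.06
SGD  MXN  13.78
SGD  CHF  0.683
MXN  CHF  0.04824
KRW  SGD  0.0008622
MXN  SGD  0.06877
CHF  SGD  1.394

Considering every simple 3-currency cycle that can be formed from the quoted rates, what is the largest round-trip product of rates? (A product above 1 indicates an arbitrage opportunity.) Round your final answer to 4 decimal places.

0.9422

MXN→SGD→CHF→MXN: 0.06877 × 0.683 × 20.06 = 0.94222
MXN→CHF→SGD→MXN: 0.04824 × 1.394 × 13.78 = 0.92666
MXN→KRW→SGD→MXN: 74.98 × 0.0008622 × 13.78 = 0.89085
Maximum is MXN→SGD→CHF→MXN at 0.9422; no arbitrage — every cycle loses value.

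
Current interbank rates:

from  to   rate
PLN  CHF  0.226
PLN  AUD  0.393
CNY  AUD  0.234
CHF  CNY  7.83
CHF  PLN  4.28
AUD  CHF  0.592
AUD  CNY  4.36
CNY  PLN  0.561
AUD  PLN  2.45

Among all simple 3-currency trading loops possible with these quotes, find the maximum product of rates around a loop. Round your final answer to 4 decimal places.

AUD→CHF→CNY→AUD: 0.592 × 7.83 × 0.234 = 1.08467
AUD→CHF→PLN→AUD: 0.592 × 4.28 × 0.393 = 0.99577
CHF→CNY→PLN→CHF: 7.83 × 0.561 × 0.226 = 0.99273
AUD→CNY→PLN→AUD: 4.36 × 0.561 × 0.393 = 0.96126
Maximum is AUD→CHF→CNY→AUD at 1.0847; arbitrage exists.

1.0847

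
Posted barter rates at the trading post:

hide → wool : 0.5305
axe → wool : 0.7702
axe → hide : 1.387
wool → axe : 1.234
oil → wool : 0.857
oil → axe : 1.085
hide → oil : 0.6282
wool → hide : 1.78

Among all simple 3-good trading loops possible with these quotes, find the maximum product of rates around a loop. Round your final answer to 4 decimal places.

wool→hide→oil→wool: 1.78 × 0.6282 × 0.857 = 0.95829
hide→oil→axe→hide: 0.6282 × 1.085 × 1.387 = 0.94538
wool→axe→hide→wool: 1.234 × 1.387 × 0.5305 = 0.90798
Maximum is wool→hide→oil→wool at 0.9583; no arbitrage — every cycle loses value.

0.9583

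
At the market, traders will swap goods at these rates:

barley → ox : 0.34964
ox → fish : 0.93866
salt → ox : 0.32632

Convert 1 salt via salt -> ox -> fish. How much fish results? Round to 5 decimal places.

0.30630

1 salt × 0.32632 = 0.32632 ox
0.32632 ox × 0.93866 = 0.3063035312 fish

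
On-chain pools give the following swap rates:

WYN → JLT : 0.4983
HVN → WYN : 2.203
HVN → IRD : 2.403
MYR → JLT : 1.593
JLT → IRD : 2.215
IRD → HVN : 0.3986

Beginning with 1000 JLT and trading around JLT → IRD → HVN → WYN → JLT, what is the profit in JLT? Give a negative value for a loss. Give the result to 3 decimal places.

-30.793

1000 JLT × 2.215 = 2215 IRD
2215 IRD × 0.3986 = 882.899 HVN
882.899 HVN × 2.203 = 1945.026497 WYN
1945.026497 WYN × 0.4983 = 969.2067034551 JLT
Net change: 969.2067034551 − 1000 = -30.7932965449 JLT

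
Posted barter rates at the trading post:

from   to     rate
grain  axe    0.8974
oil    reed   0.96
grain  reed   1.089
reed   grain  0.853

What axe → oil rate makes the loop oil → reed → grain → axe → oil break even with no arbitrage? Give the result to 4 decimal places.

Known legs of the cycle: 0.96 × 0.853 × 0.8974 = 0.734862912
For no arbitrage the full-cycle product must be 1, so the missing rate is 1 / 0.734862912 ≈ 1.360798.

1.3608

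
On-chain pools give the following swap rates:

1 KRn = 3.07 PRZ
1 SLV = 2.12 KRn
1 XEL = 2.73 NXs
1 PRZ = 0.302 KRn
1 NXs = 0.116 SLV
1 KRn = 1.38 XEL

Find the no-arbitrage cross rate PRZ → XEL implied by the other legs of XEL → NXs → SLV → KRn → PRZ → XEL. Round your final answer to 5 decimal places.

0.48518

Known legs of the cycle: 2.73 × 0.116 × 2.12 × 3.07 = 2.061080112
For no arbitrage the full-cycle product must be 1, so the missing rate is 1 / 2.061080112 ≈ 0.4851825.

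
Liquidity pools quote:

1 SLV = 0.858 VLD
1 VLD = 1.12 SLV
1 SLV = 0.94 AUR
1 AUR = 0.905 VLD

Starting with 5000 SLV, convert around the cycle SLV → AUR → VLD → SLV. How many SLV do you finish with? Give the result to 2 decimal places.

5000 SLV × 0.94 = 4700 AUR
4700 AUR × 0.905 = 4253.5 VLD
4253.5 VLD × 1.12 = 4763.92 SLV

4763.92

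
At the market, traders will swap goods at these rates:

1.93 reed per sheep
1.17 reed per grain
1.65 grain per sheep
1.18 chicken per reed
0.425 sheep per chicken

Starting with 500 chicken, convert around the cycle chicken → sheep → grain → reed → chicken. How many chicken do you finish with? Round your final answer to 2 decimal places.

484.07

500 chicken × 0.425 = 212.5 sheep
212.5 sheep × 1.65 = 350.625 grain
350.625 grain × 1.17 = 410.23125 reed
410.23125 reed × 1.18 = 484.072875 chicken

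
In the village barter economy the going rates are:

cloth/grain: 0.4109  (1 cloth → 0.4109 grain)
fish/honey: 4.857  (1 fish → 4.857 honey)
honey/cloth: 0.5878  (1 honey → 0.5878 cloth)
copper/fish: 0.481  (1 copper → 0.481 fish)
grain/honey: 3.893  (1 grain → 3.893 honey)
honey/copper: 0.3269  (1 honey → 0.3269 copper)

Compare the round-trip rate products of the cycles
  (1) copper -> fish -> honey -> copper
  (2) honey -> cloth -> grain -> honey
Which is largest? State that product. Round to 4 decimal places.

0.9403

(1) 0.481 × 4.857 × 0.3269 = 0.76371
(2) 0.5878 × 0.4109 × 3.893 = 0.94026
Highest is cycle (2) at 0.9403 (≤1, no arbitrage).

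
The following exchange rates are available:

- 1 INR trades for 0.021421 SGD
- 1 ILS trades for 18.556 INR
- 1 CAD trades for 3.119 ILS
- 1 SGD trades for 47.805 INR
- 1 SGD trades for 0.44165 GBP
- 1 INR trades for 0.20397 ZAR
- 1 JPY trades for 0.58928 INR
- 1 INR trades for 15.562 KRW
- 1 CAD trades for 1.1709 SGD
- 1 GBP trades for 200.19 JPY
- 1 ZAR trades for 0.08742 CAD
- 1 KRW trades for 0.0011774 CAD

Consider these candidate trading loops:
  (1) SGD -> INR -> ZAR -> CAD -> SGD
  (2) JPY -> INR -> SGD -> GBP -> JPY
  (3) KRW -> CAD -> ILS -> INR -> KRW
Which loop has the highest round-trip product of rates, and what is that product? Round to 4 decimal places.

(1) 47.805 × 0.20397 × 0.08742 × 1.1709 = 0.99809
(2) 0.58928 × 0.021421 × 0.44165 × 200.19 = 1.11605
(3) 0.0011774 × 3.119 × 18.556 × 15.562 = 1.06045
Highest is cycle (2) at 1.1160 (>1, arbitrage).

1.1160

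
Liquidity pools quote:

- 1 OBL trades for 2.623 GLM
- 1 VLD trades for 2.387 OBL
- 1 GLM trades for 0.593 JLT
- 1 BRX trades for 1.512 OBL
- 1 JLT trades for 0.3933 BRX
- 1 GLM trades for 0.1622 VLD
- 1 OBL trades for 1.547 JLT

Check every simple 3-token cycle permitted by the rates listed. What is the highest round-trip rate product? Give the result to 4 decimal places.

OBL→GLM→VLD→OBL: 2.623 × 0.1622 × 2.387 = 1.01555
BRX→OBL→JLT→BRX: 1.512 × 1.547 × 0.3933 = 0.91995
Maximum is OBL→GLM→VLD→OBL at 1.0156; arbitrage exists.

1.0156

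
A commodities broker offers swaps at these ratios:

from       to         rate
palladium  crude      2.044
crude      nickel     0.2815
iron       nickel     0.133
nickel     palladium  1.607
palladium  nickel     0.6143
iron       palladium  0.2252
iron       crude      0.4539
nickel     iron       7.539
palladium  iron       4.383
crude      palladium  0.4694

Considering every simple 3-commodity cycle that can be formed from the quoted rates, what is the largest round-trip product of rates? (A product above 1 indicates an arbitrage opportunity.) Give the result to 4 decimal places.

palladium→nickel→iron→palladium: 0.6143 × 7.539 × 0.2252 = 1.04295
nickel→iron→crude→nickel: 7.539 × 0.4539 × 0.2815 = 0.96328
palladium→iron→nickel→palladium: 4.383 × 0.133 × 1.607 = 0.93678
palladium→iron→crude→palladium: 4.383 × 0.4539 × 0.4694 = 0.93384
palladium→crude→nickel→palladium: 2.044 × 0.2815 × 1.607 = 0.92465
Maximum is palladium→nickel→iron→palladium at 1.0429; arbitrage exists.

1.0429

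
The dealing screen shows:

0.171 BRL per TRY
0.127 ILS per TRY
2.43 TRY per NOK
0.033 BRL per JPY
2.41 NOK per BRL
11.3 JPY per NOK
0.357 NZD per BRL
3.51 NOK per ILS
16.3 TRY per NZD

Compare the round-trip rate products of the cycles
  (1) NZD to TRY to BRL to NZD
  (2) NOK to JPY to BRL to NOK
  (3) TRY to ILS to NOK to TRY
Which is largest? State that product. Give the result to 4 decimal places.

(1) 16.3 × 0.171 × 0.357 = 0.99507
(2) 11.3 × 0.033 × 2.41 = 0.89869
(3) 0.127 × 3.51 × 2.43 = 1.08322
Highest is cycle (3) at 1.0832 (>1, arbitrage).

1.0832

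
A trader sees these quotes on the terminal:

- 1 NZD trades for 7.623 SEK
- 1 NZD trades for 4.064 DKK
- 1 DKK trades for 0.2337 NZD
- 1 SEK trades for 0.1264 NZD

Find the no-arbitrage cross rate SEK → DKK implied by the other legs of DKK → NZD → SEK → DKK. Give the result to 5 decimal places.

0.56133

Known legs of the cycle: 0.2337 × 7.623 = 1.7814951
For no arbitrage the full-cycle product must be 1, so the missing rate is 1 / 1.7814951 ≈ 0.5613263.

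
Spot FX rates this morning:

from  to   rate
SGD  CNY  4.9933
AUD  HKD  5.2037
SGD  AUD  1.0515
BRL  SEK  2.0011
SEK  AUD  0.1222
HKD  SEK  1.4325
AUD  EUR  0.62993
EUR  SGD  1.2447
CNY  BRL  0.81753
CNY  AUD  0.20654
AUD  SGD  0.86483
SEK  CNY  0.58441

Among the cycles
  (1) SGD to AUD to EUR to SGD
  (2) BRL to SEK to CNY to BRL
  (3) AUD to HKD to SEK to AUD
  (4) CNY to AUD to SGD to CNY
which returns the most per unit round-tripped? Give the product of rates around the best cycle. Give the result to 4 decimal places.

(1) 1.0515 × 0.62993 × 1.2447 = 0.82445
(2) 2.0011 × 0.58441 × 0.81753 = 0.95607
(3) 5.2037 × 1.4325 × 0.1222 = 0.91092
(4) 0.20654 × 0.86483 × 4.9933 = 0.89191
Highest is cycle (2) at 0.9561 (≤1, no arbitrage).

0.9561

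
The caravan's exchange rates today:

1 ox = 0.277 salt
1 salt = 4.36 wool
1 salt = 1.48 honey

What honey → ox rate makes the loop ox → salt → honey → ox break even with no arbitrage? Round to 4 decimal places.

2.4393

Known legs of the cycle: 0.277 × 1.48 = 0.40996
For no arbitrage the full-cycle product must be 1, so the missing rate is 1 / 0.40996 ≈ 2.439262.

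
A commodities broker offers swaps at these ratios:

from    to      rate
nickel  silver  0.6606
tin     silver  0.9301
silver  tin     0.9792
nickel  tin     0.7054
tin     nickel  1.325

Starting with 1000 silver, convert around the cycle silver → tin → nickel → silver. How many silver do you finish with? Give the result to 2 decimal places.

857.09

1000 silver × 0.9792 = 979.2 tin
979.2 tin × 1.325 = 1297.44 nickel
1297.44 nickel × 0.6606 = 857.088864 silver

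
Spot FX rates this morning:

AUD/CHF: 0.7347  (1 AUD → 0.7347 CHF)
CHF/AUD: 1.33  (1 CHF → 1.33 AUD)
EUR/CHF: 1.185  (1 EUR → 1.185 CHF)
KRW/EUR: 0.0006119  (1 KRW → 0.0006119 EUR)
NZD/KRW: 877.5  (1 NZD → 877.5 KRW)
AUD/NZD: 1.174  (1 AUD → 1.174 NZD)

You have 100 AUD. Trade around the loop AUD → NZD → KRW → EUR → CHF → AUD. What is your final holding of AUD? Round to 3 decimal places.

99.349

100 AUD × 1.174 = 117.4 NZD
117.4 NZD × 877.5 = 103018.5 KRW
103018.5 KRW × 0.0006119 = 63.03702015 EUR
63.03702015 EUR × 1.185 = 74.69886887775 CHF
74.69886887775 CHF × 1.33 = 99.3494956074075 AUD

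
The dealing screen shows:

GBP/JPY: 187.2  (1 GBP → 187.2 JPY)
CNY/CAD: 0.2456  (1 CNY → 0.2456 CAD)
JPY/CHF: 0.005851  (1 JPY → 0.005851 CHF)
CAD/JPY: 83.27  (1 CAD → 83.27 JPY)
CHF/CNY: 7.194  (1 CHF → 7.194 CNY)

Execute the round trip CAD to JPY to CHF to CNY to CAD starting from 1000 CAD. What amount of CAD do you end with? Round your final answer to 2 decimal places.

1000 CAD × 83.27 = 83270 JPY
83270 JPY × 0.005851 = 487.21277 CHF
487.21277 CHF × 7.194 = 3505.00866738 CNY
3505.00866738 CNY × 0.2456 = 860.830128708528 CAD

860.83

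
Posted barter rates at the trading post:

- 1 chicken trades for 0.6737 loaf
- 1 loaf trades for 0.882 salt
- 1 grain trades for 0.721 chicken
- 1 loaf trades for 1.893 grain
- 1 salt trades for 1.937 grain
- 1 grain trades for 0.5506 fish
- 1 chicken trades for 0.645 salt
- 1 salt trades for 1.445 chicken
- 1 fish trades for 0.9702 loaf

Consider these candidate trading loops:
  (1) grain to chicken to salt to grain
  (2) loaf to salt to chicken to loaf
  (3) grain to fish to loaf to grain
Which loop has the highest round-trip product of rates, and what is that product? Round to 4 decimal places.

(1) 0.721 × 0.645 × 1.937 = 0.90079
(2) 0.882 × 1.445 × 0.6737 = 0.85862
(3) 0.5506 × 0.9702 × 1.893 = 1.01123
Highest is cycle (3) at 1.0112 (>1, arbitrage).

1.0112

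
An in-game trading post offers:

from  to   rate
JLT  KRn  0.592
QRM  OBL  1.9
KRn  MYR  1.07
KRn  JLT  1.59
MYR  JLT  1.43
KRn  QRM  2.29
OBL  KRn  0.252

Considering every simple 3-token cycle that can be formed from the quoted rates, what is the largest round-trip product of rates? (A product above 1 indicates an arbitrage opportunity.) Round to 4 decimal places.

1.0965

KRn→QRM→OBL→KRn: 2.29 × 1.9 × 0.252 = 1.09645
KRn→MYR→JLT→KRn: 1.07 × 1.43 × 0.592 = 0.90582
Maximum is KRn→QRM→OBL→KRn at 1.0965; arbitrage exists.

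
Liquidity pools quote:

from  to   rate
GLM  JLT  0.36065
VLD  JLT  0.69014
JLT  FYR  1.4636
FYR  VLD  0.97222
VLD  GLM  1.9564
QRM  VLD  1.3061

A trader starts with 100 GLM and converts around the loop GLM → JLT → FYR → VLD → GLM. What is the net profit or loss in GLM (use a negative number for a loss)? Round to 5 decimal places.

0.39927

100 GLM × 0.36065 = 36.065 JLT
36.065 JLT × 1.4636 = 52.784734 FYR
52.784734 FYR × 0.97222 = 51.31837408948 VLD
51.31837408948 VLD × 1.9564 = 100.399267068658672 GLM
Net change: 100.399267068658672 − 100 = 0.399267068658672 GLM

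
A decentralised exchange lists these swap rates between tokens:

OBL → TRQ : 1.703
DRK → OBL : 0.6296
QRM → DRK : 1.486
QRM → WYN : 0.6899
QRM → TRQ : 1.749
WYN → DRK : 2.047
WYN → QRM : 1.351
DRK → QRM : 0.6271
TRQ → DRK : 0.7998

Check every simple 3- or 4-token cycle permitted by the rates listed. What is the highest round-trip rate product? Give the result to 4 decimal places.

WYN→DRK→QRM→WYN: 2.047 × 0.6271 × 0.6899 = 0.88561
DRK→QRM→TRQ→DRK: 0.6271 × 1.749 × 0.7998 = 0.87722
DRK→OBL→TRQ→DRK: 0.6296 × 1.703 × 0.7998 = 0.85755
Maximum is WYN→DRK→QRM→WYN at 0.8856; no arbitrage — every cycle loses value.

0.8856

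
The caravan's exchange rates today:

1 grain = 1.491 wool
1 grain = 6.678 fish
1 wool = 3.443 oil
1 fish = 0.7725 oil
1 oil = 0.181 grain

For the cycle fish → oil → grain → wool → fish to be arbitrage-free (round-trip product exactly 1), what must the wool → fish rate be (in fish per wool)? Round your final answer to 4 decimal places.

Known legs of the cycle: 0.7725 × 0.181 × 1.491 = 0.2084753475
For no arbitrage the full-cycle product must be 1, so the missing rate is 1 / 0.2084753475 ≈ 4.796730.

4.7967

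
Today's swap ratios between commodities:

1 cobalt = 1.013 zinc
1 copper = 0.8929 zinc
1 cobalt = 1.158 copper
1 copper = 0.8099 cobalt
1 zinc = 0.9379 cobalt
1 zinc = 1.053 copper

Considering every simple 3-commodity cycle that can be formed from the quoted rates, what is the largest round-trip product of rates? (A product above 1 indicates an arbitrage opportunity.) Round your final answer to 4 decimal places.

0.9698

copper→zinc→cobalt→copper: 0.8929 × 0.9379 × 1.158 = 0.96977
copper→cobalt→zinc→copper: 0.8099 × 1.013 × 1.053 = 0.86391
Maximum is copper→zinc→cobalt→copper at 0.9698; no arbitrage — every cycle loses value.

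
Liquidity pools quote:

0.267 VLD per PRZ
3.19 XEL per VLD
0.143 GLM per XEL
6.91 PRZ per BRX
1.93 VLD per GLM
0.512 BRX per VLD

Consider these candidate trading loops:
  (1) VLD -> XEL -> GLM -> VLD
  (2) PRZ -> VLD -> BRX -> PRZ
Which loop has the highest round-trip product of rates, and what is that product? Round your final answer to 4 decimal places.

0.9446

(1) 3.19 × 0.143 × 1.93 = 0.88041
(2) 0.267 × 0.512 × 6.91 = 0.94462
Highest is cycle (2) at 0.9446 (≤1, no arbitrage).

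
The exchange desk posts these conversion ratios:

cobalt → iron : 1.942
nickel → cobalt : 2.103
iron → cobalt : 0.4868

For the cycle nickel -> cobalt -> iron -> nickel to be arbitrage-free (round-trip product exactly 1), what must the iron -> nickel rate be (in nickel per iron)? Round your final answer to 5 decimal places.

Known legs of the cycle: 2.103 × 1.942 = 4.084026
For no arbitrage the full-cycle product must be 1, so the missing rate is 1 / 4.084026 ≈ 0.2448564.

0.24486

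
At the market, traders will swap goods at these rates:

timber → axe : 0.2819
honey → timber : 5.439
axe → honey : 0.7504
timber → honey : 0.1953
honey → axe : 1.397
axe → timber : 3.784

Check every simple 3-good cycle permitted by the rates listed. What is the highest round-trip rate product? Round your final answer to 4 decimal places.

1.1506

honey→timber→axe→honey: 5.439 × 0.2819 × 0.7504 = 1.15055
honey→axe→timber→honey: 1.397 × 3.784 × 0.1953 = 1.03240
Maximum is honey→timber→axe→honey at 1.1506; arbitrage exists.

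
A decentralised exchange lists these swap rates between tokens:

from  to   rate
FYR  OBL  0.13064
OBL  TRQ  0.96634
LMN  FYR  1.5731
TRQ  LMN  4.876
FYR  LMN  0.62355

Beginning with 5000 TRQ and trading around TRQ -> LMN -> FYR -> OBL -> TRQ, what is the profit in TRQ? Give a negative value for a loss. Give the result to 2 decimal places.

-158.32

5000 TRQ × 4.876 = 24380 LMN
24380 LMN × 1.5731 = 38352.178 FYR
38352.178 FYR × 0.13064 = 5010.32853392 OBL
5010.32853392 OBL × 0.96634 = 4841.6808754682528 TRQ
Net change: 4841.6808754682528 − 5000 = -158.3191245317472 TRQ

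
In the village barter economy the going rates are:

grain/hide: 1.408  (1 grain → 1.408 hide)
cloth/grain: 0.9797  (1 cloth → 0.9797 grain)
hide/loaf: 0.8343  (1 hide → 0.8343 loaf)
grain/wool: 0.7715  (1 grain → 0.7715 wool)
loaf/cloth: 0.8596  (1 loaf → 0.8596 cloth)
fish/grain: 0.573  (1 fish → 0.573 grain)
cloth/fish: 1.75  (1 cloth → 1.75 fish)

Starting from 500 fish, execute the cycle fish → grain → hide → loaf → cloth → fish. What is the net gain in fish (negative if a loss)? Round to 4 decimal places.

500 fish × 0.573 = 286.5 grain
286.5 grain × 1.408 = 403.392 hide
403.392 hide × 0.8343 = 336.5499456 loaf
336.5499456 loaf × 0.8596 = 289.29833323776 cloth
289.29833323776 cloth × 1.75 = 506.27208316608 fish
Net change: 506.27208316608 − 500 = 6.27208316608 fish

6.2721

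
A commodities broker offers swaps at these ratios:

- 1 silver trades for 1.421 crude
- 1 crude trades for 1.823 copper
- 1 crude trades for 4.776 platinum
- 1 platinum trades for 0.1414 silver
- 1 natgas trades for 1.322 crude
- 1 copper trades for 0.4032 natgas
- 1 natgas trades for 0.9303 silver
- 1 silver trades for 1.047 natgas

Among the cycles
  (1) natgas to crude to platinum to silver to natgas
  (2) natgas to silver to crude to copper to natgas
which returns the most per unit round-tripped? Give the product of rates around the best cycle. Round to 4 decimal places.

0.9717

(1) 1.322 × 4.776 × 0.1414 × 1.047 = 0.93474
(2) 0.9303 × 1.421 × 1.823 × 0.4032 = 0.97168
Highest is cycle (2) at 0.9717 (≤1, no arbitrage).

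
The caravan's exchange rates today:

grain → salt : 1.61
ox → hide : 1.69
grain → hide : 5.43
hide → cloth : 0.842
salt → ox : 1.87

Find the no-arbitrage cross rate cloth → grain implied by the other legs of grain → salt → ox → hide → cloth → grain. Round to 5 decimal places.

0.23342

Known legs of the cycle: 1.61 × 1.87 × 1.69 × 0.842 = 4.284165886
For no arbitrage the full-cycle product must be 1, so the missing rate is 1 / 4.284165886 ≈ 0.2334177.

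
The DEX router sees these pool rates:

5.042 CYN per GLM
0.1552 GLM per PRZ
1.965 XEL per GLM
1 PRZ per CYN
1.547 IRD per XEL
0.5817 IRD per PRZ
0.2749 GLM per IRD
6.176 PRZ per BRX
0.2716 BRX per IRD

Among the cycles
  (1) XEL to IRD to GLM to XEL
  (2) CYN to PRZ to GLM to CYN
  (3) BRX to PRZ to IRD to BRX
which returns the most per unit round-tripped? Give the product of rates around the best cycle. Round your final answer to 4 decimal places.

(1) 1.547 × 0.2749 × 1.965 = 0.83566
(2) 1 × 0.1552 × 5.042 = 0.78252
(3) 6.176 × 0.5817 × 0.2716 = 0.97574
Highest is cycle (3) at 0.9757 (≤1, no arbitrage).

0.9757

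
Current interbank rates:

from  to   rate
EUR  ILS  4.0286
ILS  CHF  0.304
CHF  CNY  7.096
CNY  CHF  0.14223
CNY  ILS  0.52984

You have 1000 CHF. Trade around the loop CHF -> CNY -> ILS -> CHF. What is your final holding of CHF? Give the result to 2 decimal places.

1000 CHF × 7.096 = 7096 CNY
7096 CNY × 0.52984 = 3759.74464 ILS
3759.74464 ILS × 0.304 = 1142.96237056 CHF

1142.96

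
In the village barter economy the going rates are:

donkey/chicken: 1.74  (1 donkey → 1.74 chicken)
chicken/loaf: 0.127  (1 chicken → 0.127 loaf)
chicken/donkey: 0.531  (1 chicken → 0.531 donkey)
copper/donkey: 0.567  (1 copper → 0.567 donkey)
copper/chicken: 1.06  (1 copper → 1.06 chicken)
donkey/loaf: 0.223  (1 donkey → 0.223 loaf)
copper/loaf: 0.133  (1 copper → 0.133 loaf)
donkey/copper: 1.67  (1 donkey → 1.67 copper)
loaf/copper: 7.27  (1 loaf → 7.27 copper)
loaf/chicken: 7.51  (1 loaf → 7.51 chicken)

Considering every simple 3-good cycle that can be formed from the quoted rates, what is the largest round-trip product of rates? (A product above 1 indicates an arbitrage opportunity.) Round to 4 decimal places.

0.9787

copper→chicken→loaf→copper: 1.06 × 0.127 × 7.27 = 0.97869
donkey→copper→chicken→donkey: 1.67 × 1.06 × 0.531 = 0.93998
donkey→loaf→copper→donkey: 0.223 × 7.27 × 0.567 = 0.91923
donkey→loaf→chicken→donkey: 0.223 × 7.51 × 0.531 = 0.88928
Maximum is copper→chicken→loaf→copper at 0.9787; no arbitrage — every cycle loses value.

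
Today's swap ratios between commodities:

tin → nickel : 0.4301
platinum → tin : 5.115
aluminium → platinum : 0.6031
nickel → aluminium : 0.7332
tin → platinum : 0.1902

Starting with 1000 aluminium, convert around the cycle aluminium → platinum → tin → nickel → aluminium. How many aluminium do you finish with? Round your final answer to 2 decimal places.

1000 aluminium × 0.6031 = 603.1 platinum
603.1 platinum × 5.115 = 3084.8565 tin
3084.8565 tin × 0.4301 = 1326.79678065 nickel
1326.79678065 nickel × 0.7332 = 972.80739957258 aluminium

972.81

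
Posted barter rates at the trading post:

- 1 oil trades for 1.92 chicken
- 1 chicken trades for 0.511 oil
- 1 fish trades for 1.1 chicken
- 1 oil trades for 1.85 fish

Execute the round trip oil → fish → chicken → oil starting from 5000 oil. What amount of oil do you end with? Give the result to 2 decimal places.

5000 oil × 1.85 = 9250 fish
9250 fish × 1.1 = 10175 chicken
10175 chicken × 0.511 = 5199.425 oil

5199.43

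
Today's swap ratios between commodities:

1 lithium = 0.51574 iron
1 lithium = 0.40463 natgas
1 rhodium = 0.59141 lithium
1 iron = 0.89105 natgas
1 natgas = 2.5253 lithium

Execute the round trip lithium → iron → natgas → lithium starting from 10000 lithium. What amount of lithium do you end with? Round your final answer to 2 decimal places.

10000 lithium × 0.51574 = 5157.4 iron
5157.4 iron × 0.89105 = 4595.50127 natgas
4595.50127 natgas × 2.5253 = 11605.019357131 lithium

11605.02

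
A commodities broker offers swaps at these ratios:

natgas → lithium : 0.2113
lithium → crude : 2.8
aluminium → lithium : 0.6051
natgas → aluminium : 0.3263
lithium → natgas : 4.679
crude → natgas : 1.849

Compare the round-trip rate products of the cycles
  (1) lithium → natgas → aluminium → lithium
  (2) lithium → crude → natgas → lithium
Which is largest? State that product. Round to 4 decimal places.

1.0939

(1) 4.679 × 0.3263 × 0.6051 = 0.92384
(2) 2.8 × 1.849 × 0.2113 = 1.09394
Highest is cycle (2) at 1.0939 (>1, arbitrage).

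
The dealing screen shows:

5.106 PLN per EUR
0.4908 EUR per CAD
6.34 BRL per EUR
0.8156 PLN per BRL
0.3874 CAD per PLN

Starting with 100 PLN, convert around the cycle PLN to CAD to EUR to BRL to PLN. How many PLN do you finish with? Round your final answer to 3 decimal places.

98.317

100 PLN × 0.3874 = 38.74 CAD
38.74 CAD × 0.4908 = 19.013592 EUR
19.013592 EUR × 6.34 = 120.54617328 BRL
120.54617328 BRL × 0.8156 = 98.317458927168 PLN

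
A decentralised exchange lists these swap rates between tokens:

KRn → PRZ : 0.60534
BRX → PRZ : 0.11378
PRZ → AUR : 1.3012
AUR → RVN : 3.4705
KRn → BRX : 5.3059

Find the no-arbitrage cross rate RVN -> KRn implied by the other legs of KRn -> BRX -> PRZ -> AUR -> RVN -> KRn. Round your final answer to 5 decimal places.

Known legs of the cycle: 5.3059 × 0.11378 × 1.3012 × 3.4705 = 2.7262212168690092
For no arbitrage the full-cycle product must be 1, so the missing rate is 1 / 2.7262212168690092 ≈ 0.3668081.

0.36681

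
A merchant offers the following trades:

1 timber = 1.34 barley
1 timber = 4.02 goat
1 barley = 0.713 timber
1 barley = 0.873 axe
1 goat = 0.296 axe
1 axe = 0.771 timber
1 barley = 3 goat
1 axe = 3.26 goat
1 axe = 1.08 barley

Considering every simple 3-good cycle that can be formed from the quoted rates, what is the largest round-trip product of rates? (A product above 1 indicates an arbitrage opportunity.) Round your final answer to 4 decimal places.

goat→axe→barley→goat: 0.296 × 1.08 × 3 = 0.95904
goat→axe→timber→goat: 0.296 × 0.771 × 4.02 = 0.91743
barley→axe→timber→barley: 0.873 × 0.771 × 1.34 = 0.90193
Maximum is goat→axe→barley→goat at 0.9590; no arbitrage — every cycle loses value.

0.9590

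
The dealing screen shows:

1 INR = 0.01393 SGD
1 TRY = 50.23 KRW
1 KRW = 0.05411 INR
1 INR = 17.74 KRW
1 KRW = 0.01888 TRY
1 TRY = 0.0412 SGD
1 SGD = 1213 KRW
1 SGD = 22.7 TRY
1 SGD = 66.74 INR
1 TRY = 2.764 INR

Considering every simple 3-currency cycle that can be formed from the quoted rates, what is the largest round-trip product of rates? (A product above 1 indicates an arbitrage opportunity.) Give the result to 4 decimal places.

0.9435

KRW→TRY→SGD→KRW: 0.01888 × 0.0412 × 1213 = 0.94354
KRW→TRY→INR→KRW: 0.01888 × 2.764 × 17.74 = 0.92575
KRW→INR→SGD→KRW: 0.05411 × 0.01393 × 1213 = 0.91430
INR→SGD→TRY→INR: 0.01393 × 22.7 × 2.764 = 0.87401
Maximum is KRW→TRY→SGD→KRW at 0.9435; no arbitrage — every cycle loses value.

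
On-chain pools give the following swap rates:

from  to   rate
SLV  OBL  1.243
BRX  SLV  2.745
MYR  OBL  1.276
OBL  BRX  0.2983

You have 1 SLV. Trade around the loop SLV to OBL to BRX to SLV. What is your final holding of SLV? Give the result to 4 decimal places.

1.0178

1 SLV × 1.243 = 1.243 OBL
1.243 OBL × 0.2983 = 0.3707869 BRX
0.3707869 BRX × 2.745 = 1.0178100405 SLV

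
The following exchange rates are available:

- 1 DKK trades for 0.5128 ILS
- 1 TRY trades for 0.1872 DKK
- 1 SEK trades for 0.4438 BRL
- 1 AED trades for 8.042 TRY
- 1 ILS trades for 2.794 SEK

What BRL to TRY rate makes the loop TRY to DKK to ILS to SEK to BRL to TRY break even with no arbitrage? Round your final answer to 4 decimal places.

8.4010

Known legs of the cycle: 0.1872 × 0.5128 × 2.794 × 0.4438 = 0.119033049687552
For no arbitrage the full-cycle product must be 1, so the missing rate is 1 / 0.119033049687552 ≈ 8.401028.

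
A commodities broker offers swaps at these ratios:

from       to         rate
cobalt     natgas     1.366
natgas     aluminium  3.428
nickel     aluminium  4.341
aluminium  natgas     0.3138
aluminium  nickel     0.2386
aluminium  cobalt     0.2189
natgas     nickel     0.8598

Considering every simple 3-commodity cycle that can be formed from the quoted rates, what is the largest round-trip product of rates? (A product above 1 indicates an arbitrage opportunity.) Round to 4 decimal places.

1.1712

nickel→aluminium→natgas→nickel: 4.341 × 0.3138 × 0.8598 = 1.17122
cobalt→natgas→aluminium→cobalt: 1.366 × 3.428 × 0.2189 = 1.02503
Maximum is nickel→aluminium→natgas→nickel at 1.1712; arbitrage exists.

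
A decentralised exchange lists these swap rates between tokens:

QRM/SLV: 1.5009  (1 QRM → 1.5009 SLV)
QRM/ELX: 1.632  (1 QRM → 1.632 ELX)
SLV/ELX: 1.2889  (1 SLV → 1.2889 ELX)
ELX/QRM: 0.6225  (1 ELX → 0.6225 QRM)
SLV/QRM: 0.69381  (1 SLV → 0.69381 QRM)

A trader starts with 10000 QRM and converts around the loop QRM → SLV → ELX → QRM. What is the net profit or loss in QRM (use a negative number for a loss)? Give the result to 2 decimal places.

10000 QRM × 1.5009 = 15009 SLV
15009 SLV × 1.2889 = 19345.1001 ELX
19345.1001 ELX × 0.6225 = 12042.32481225 QRM
Net change: 12042.32481225 − 10000 = 2042.32481225 QRM

2042.32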